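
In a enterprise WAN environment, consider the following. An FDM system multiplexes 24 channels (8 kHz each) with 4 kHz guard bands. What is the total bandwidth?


Given: 24 channels, 8 kHz each, guard = 4 kHz
Channel bandwidth = 24 * 8 = 192 kHz
Guard bands = 23 gaps * 4 kHz = 92 kHz
Total = 192 + 92 = 284 kHz

284


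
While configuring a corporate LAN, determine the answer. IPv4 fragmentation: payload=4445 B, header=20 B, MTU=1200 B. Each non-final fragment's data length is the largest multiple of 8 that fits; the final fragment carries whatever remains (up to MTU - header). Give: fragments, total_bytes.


Max data per non-final fragment = floor((MTU - header)/8)*8 = floor((1200 - 20)/8)*8 = floor(1180/8)*8 = 1176 B
Final fragment needs no 8-byte alignment: it can carry up to MTU - header = 1180 B
Non-final fragments needed = ceil((payload - 1180) / 1176) = ceil(3265/1176) = ceil(2.7764) = 3
Number of fragments = 3 + 1 = 4
Fragment sizes (data): 3 * 1176 B + 917 B (last, 917 <= 1180 OK)
Total bytes sent = payload + n_frags * header = 4445 + 4*20 = 4445 + 80 = 4525 B

4, 4525


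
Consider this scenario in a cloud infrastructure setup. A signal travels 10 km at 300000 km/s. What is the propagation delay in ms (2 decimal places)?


Given: distance = 10 km, speed = 300000 km/s
Delay = distance / speed = 10 / 300000 seconds
Delay in ms = 10 * 1000 / 300000
Delay = 0.0333 ms
Rounded to 2 dp = 0.03 ms

0.03


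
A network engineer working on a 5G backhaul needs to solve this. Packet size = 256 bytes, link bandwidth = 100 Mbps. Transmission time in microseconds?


Given: packet = 256 bytes, bandwidth = 100 Mbps
Packet in bits = 256 * 8 = 2048 bits
Bandwidth = 100 * 10^6 = 100000000 bps
Time = 2048 / 100000000 seconds
Time in us = 2048 * 10^6 / 100000000 = 20.48

20.48


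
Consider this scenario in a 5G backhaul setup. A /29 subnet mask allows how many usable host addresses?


Given: subnet mask /29
Host bits = 32 - 29 = 3
Total addresses = 2^3 = 8
Usable hosts = 8 - 2 (network + broadcast) = 6

6


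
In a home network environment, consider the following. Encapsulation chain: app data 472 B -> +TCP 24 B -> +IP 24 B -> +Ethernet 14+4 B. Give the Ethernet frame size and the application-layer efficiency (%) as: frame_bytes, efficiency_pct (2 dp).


TCP segment = 472 + 24 = 496 B
IP packet = 496 + 24 = 520 B
Ethernet frame = 520 + 14 + 4 = 538 B
Efficiency = app / frame = 472 / 538 = 0.877323 = 87.7323% -> 87.73% (2 dp)

538, 87.73


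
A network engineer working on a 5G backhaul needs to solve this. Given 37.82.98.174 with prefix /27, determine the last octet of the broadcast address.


Given: IP = 37.82.98.174, prefix = /27
Host bits = 32 - 27 = 5
Network last octet = 174 AND mask = 160
Host part size = 2^5 - 1 = 31
Broadcast last octet = 160 OR 31 = 191

191


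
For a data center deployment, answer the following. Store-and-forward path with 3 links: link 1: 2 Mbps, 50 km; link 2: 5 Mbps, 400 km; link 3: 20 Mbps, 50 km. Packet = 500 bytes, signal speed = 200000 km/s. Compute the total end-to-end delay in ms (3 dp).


Packet = 500 bytes = 4000 bits. Store-and-forward: sum (t_trans + t_prop) per link.
Link 1: t_trans = 4000/(2*10^6) s = 2.0000 ms; t_prop = 50/200000 s = 0.2500 ms; subtotal = 2.2500 ms
Link 2: t_trans = 4000/(5*10^6) s = 0.8000 ms; t_prop = 400/200000 s = 2.0000 ms; subtotal = 2.8000 ms
Link 3: t_trans = 4000/(20*10^6) s = 0.2000 ms; t_prop = 50/200000 s = 0.2500 ms; subtotal = 0.4500 ms
End-to-end = 2.2500 + 2.8000 + 0.4500 = 5.5000 ms -> 5.500 ms (3 dp)

5.500


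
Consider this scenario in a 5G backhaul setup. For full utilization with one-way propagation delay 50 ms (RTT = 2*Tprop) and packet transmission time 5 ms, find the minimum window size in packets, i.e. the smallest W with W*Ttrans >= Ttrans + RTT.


Given: Ttrans = 5 ms, RTT = 100 ms (= 2 * Tprop, Tprop = 50 ms)
Time until first ACK returns = Ttrans + RTT = 5 + 100 = 105 ms
Need W * Ttrans >= Ttrans + RTT  ->  W >= (Ttrans + RTT) / Ttrans
(Ttrans + RTT) / Ttrans = 105 / 5 = 21
W_min = ceil(21) = 21

21


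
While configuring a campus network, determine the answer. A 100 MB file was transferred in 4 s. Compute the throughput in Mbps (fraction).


Given: file = 100 MB, time = 4 s
File in Mb = 100 * 8 = 800 Mb
Throughput = 800 / 4 Mbps
Throughput = 200 Mbps

200


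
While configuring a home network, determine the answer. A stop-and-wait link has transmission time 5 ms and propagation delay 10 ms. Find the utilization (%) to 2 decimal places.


Given: Ttrans = 5 ms, Tprop = 10 ms
RTT = 2 * Tprop = 2 * 10 = 20 ms
U = Ttrans / (Ttrans + RTT)
U = 5 / (5 + 20)
U = 5 / 25 = 0.2
U% = 20.00%

20.00


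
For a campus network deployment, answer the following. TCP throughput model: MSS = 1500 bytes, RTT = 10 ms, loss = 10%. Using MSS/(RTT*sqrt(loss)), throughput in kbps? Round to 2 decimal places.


Given: MSS = 1500 bytes, RTT = 10 ms, loss = 10%
RTT in seconds = 10 / 1000 = 0.01
Loss rate = 10% = 0.1
sqrt(loss) = sqrt(0.1) = 0.316227766017
Throughput (bytes/s) = 1500 / (0.01 * 0.316227766017) = 474341.6490
Throughput (kbps) = 474341.6490 * 8 / 1000 = 3794.733192 -> 3794.73 kbps (2 dp)

3794.73


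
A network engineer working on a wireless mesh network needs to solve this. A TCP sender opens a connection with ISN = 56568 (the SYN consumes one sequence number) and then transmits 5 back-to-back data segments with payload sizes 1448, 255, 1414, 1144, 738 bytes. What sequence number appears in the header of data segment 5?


The SYN occupies sequence number ISN = 56568, so the first data byte is ISN + 1 = 56569.
SEQ of data segment i = (ISN + 1) + sum of payload sizes of segments 1..i-1.
Segment 1: SEQ = 56569, payload = 1448 bytes
Segment 2: SEQ = 58017, payload = 255 bytes
Segment 3: SEQ = 58272, payload = 1414 bytes
Segment 4: SEQ = 59686, payload = 1144 bytes
Segment 5: SEQ = 60830, payload = 738 bytes
SEQ of segment 5 = 56569 + 1448 + 255 + 1414 + 1144 = 60830

60830


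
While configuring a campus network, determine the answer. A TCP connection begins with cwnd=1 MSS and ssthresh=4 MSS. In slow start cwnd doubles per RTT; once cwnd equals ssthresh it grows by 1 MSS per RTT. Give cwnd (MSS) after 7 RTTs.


RTT 0: cwnd = 1 MSS (initial)
RTT 1: cwnd = 2 MSS (slow start, doubled)
RTT 2: cwnd = 4 MSS (slow start, doubled)
RTT 3: cwnd = 5 MSS (congestion avoidance, +1)
RTT 4: cwnd = 6 MSS (congestion avoidance, +1)
RTT 5: cwnd = 7 MSS (congestion avoidance, +1)
RTT 6: cwnd = 8 MSS (congestion avoidance, +1)
RTT 7: cwnd = 9 MSS (congestion avoidance, +1)

9


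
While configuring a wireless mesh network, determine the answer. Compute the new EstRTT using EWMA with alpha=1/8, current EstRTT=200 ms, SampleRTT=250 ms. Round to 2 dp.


Given: EstRTT = 200 ms, SampleRTT = 250 ms, alpha = 1/8
New EstRTT = (1 - alpha) * EstRTT + alpha * SampleRTT
(7/8) * 200 = 175
(1/8) * 250 = 31.25
New EstRTT = 175 + 31.25 = 206.25 ms -> 206.25 ms (2 dp)

206.25


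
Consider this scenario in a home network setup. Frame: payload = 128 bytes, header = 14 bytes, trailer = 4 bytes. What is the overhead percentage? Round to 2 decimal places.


Given: payload = 128 B, header = 14 B, trailer = 4 B
Overhead bytes = header + trailer = 14 + 4 = 18
Total frame = payload + overhead = 128 + 18 = 146
Overhead % = 18 / 146 * 100 = 12.3288% -> 12.33% (2 dp)

12.33


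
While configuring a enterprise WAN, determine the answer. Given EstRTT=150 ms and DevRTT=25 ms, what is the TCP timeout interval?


Given: EstRTT = 150 ms, DevRTT = 25 ms
Timeout = EstRTT + 4 * DevRTT
4 * DevRTT = 4 * 25 = 100
Timeout = 150 + 100 = 250 ms

250


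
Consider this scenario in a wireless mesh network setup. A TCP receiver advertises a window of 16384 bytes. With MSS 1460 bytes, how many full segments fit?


Given: RWND = 16384 bytes, MSS = 1460 bytes
Full segments = floor(RWND / MSS)
Full segments = floor(16384 / 1460)
Full segments = floor(11.2219) = 11

11


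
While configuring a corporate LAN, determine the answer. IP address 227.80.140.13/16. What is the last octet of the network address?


Given: IP = 227.80.140.13, prefix = /16
Subnet mask = 255.255.0.0
Last octet of IP: 13
Last octet of mask: 0
Network last octet = 13 AND 0 = 0

0


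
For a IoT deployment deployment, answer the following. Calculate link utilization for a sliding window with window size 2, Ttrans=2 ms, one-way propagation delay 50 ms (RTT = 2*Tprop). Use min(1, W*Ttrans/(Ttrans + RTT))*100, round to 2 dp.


Given: W = 2, Ttrans = 2 ms, RTT = 100 ms (= 2 * Tprop, Tprop = 50 ms)
Cycle time = Ttrans + RTT = 2 + 100 = 102 ms (first packet sent until its ACK returns)
W * Ttrans = 2 * 2 = 4 ms of sending per cycle
W * Ttrans / (Ttrans + RTT) = 4 / 102 = 0.039216
U = min(1, 0.039216) = 0.039216
U% = 3.92%

3.92


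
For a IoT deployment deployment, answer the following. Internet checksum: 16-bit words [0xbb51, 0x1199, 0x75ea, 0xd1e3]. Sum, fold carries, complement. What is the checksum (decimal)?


Given words: [0xbb51, 0x1199, 0x75ea, 0xd1e3]
Step 1: Sum all words
Raw sum = 47953 + 4505 + 30186 + 53731 = 136375
Step 2: Fold carry: (5303 + 2) = 5305
One's complement = ~5305 & 0xFFFF = 60230

60230


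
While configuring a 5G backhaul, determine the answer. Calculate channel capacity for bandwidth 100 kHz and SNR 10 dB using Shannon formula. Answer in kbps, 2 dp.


Given: B = 100 kHz, SNR = 10 dB
SNR linear = 10^(10/10) = 10
1 + SNR = 11
log2(11) = 3.4594316186
C = 100 * 1000 * 3.4594316186 = 345943.1619 bps
C = 345.943162 kbps -> 345.94 kbps (2 dp)

345.94


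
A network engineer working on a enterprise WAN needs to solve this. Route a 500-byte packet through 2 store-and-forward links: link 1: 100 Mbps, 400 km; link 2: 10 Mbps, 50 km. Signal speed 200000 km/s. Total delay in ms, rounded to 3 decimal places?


Packet = 500 bytes = 4000 bits. Store-and-forward: sum (t_trans + t_prop) per link.
Link 1: t_trans = 4000/(100*10^6) s = 0.0400 ms; t_prop = 400/200000 s = 2.0000 ms; subtotal = 2.0400 ms
Link 2: t_trans = 4000/(10*10^6) s = 0.4000 ms; t_prop = 50/200000 s = 0.2500 ms; subtotal = 0.6500 ms
End-to-end = 2.0400 + 0.6500 = 2.6900 ms -> 2.690 ms (3 dp)

2.690


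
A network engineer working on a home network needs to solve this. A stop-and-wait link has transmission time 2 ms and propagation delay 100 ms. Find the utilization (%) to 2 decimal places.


Given: Ttrans = 2 ms, Tprop = 100 ms
RTT = 2 * Tprop = 2 * 100 = 200 ms
U = Ttrans / (Ttrans + RTT)
U = 2 / (2 + 200)
U = 2 / 202 = 0.009901
U% = 0.99%

0.99


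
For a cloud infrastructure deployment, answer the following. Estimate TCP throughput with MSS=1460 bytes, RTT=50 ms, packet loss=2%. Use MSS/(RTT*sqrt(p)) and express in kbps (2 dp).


Given: MSS = 1460 bytes, RTT = 50 ms, loss = 2%
RTT in seconds = 50 / 1000 = 0.05
Loss rate = 2% = 0.02
sqrt(loss) = sqrt(0.02) = 0.141421356237
Throughput (bytes/s) = 1460 / (0.05 * 0.141421356237) = 206475.1801
Throughput (kbps) = 206475.1801 * 8 / 1000 = 1651.801441 -> 1651.80 kbps (2 dp)

1651.80


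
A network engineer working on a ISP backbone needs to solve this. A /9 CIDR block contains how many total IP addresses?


Given: CIDR prefix /9
Host bits = 32 - 9 = 23
Total addresses = 2^23 = 8388608

8388608


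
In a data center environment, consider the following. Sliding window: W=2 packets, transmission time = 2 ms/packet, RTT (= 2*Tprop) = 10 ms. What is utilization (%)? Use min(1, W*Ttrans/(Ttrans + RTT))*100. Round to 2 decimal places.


Given: W = 2, Ttrans = 2 ms, RTT = 10 ms (= 2 * Tprop, Tprop = 5 ms)
Cycle time = Ttrans + RTT = 2 + 10 = 12 ms (first packet sent until its ACK returns)
W * Ttrans = 2 * 2 = 4 ms of sending per cycle
W * Ttrans / (Ttrans + RTT) = 4 / 12 = 0.333333
U = min(1, 0.333333) = 0.333333
U% = 33.33%

33.33


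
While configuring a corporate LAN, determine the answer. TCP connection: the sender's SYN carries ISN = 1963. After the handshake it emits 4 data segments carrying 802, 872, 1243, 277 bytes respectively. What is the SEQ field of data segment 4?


The SYN occupies sequence number ISN = 1963, so the first data byte is ISN + 1 = 1964.
SEQ of data segment i = (ISN + 1) + sum of payload sizes of segments 1..i-1.
Segment 1: SEQ = 1964, payload = 802 bytes
Segment 2: SEQ = 2766, payload = 872 bytes
Segment 3: SEQ = 3638, payload = 1243 bytes
Segment 4: SEQ = 4881, payload = 277 bytes
SEQ of segment 4 = 1964 + 802 + 872 + 1243 = 4881

4881


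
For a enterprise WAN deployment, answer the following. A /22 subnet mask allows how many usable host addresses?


Given: subnet mask /22
Host bits = 32 - 22 = 10
Total addresses = 2^10 = 1024
Usable hosts = 1024 - 2 (network + broadcast) = 1022

1022


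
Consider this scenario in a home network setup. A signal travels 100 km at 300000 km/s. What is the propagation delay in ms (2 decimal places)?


Given: distance = 100 km, speed = 300000 km/s
Delay = distance / speed = 100 / 300000 seconds
Delay in ms = 100 * 1000 / 300000
Delay = 0.3333 ms
Rounded to 2 dp = 0.33 ms

0.33


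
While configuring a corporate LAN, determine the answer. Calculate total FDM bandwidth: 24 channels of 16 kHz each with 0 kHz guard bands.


Given: 24 channels, 16 kHz each, guard = 0 kHz
Channel bandwidth = 24 * 16 = 384 kHz
Guard bands = 23 gaps * 0 kHz = 0 kHz
Total = 384 + 0 = 384 kHz

384


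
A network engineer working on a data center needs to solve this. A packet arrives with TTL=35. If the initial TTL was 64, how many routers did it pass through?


Given: initial TTL = 64, received TTL = 35
Hops = initial TTL - received TTL
Hops = 64 - 35 = 29

29


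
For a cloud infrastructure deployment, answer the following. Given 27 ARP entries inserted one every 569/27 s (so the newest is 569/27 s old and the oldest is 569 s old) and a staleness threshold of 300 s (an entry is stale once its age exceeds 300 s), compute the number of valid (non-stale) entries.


Ages are k * 569/27 s for k = 1..27 (spacing = 21.0741 s).
Entry k is valid iff k * 569/27 <= 300 iff k <= 27 * 300 / 569 = 14.2355
n_valid = floor(14.2355) = 14
(n_stale = 27 - 14 = 13)

14


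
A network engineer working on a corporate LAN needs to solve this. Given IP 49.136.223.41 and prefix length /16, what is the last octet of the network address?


Given: IP = 49.136.223.41, prefix = /16
Subnet mask = 255.255.0.0
Last octet of IP: 41
Last octet of mask: 0
Network last octet = 41 AND 0 = 0

0


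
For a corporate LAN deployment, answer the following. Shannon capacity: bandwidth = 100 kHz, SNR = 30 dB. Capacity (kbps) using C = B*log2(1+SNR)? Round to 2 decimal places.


Given: B = 100 kHz, SNR = 30 dB
SNR linear = 10^(30/10) = 1000
1 + SNR = 1001
log2(1001) = 9.9672262588
C = 100 * 1000 * 9.9672262588 = 996722.6259 bps
C = 996.722626 kbps -> 996.72 kbps (2 dp)

996.72


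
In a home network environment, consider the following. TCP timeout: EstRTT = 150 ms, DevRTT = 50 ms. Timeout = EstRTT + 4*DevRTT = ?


Given: EstRTT = 150 ms, DevRTT = 50 ms
Timeout = EstRTT + 4 * DevRTT
4 * DevRTT = 4 * 50 = 200
Timeout = 150 + 200 = 350 ms

350


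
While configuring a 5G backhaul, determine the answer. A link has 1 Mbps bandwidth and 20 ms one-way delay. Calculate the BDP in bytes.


Given: bandwidth = 1 Mbps, delay = 20 ms
BDP in bits = 1 * 10^6 * 20 / 1000
BDP in bits = 20000
BDP in bytes = 20000 / 8 = 2500

2500


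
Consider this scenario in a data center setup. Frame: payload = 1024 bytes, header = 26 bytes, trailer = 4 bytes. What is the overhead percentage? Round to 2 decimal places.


Given: payload = 1024 B, header = 26 B, trailer = 4 B
Overhead bytes = header + trailer = 26 + 4 = 30
Total frame = payload + overhead = 1024 + 30 = 1054
Overhead % = 30 / 1054 * 100 = 2.8463% -> 2.85% (2 dp)

2.85


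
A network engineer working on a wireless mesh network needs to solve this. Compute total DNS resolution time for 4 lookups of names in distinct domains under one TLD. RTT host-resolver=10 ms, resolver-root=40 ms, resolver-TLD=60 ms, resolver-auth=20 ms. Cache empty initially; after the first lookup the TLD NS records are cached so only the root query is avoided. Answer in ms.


Lookup 1 (cold cache): local + root + TLD + auth = 10 + 40 + 60 + 20 = 130 ms
Lookups 2..4 (TLD NS cached -> skip root; new domain -> still ask TLD and auth): local + TLD + auth = 10 + 60 + 20 = 90 ms each
Remaining 3 lookups: 3 * 90 = 270 ms
Total = 130 + 270 = 400 ms

400


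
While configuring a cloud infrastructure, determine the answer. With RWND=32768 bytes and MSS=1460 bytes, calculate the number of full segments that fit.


Given: RWND = 32768 bytes, MSS = 1460 bytes
Full segments = floor(RWND / MSS)
Full segments = floor(32768 / 1460)
Full segments = floor(22.4438) = 22

22


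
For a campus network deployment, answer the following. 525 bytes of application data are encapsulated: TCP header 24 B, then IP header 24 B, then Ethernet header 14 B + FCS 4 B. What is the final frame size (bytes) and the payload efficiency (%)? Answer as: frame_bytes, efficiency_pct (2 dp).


TCP segment = 525 + 24 = 549 B
IP packet = 549 + 24 = 573 B
Ethernet frame = 573 + 14 + 4 = 591 B
Efficiency = app / frame = 525 / 591 = 0.888325 = 88.8325% -> 88.83% (2 dp)

591, 88.83


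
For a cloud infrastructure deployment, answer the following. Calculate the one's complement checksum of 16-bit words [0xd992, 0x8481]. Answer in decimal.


Given words: [0xd992, 0x8481]
Step 1: Sum all words
Raw sum = 55698 + 33921 = 89619
Step 2: Fold carry: (24083 + 1) = 24084
One's complement = ~24084 & 0xFFFF = 41451

41451


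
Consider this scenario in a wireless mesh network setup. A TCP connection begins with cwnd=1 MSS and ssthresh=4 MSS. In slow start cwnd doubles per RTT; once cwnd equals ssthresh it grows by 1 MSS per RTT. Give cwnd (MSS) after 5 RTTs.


RTT 0: cwnd = 1 MSS (initial)
RTT 1: cwnd = 2 MSS (slow start, doubled)
RTT 2: cwnd = 4 MSS (slow start, doubled)
RTT 3: cwnd = 5 MSS (congestion avoidance, +1)
RTT 4: cwnd = 6 MSS (congestion avoidance, +1)
RTT 5: cwnd = 7 MSS (congestion avoidance, +1)

7


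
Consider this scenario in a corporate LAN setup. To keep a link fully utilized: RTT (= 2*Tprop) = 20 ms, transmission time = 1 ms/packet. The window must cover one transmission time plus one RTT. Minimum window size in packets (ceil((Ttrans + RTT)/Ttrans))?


Given: Ttrans = 1 ms, RTT = 20 ms (= 2 * Tprop, Tprop = 10 ms)
Time until first ACK returns = Ttrans + RTT = 1 + 20 = 21 ms
Need W * Ttrans >= Ttrans + RTT  ->  W >= (Ttrans + RTT) / Ttrans
(Ttrans + RTT) / Ttrans = 21 / 1 = 21
W_min = ceil(21) = 21

21


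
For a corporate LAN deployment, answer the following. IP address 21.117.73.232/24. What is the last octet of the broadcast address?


Given: IP = 21.117.73.232, prefix = /24
Host bits = 32 - 24 = 8
Network last octet = 232 AND mask = 0
Host part size = 2^8 - 1 = 255
Broadcast last octet = 0 OR 255 = 255

255


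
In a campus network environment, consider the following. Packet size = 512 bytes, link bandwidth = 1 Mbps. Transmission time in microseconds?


Given: packet = 512 bytes, bandwidth = 1 Mbps
Packet in bits = 512 * 8 = 4096 bits
Bandwidth = 1 * 10^6 = 1000000 bps
Time = 4096 / 1000000 seconds
Time in us = 4096 * 10^6 / 1000000 = 4096

4096


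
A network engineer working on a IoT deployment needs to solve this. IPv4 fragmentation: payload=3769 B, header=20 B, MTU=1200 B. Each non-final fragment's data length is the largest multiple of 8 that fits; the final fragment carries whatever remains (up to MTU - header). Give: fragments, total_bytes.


Max data per non-final fragment = floor((MTU - header)/8)*8 = floor((1200 - 20)/8)*8 = floor(1180/8)*8 = 1176 B
Final fragment needs no 8-byte alignment: it can carry up to MTU - header = 1180 B
Non-final fragments needed = ceil((payload - 1180) / 1176) = ceil(2589/1176) = ceil(2.2015) = 3
Number of fragments = 3 + 1 = 4
Fragment sizes (data): 3 * 1176 B + 241 B (last, 241 <= 1180 OK)
Total bytes sent = payload + n_frags * header = 3769 + 4*20 = 3769 + 80 = 3849 B

4, 3849


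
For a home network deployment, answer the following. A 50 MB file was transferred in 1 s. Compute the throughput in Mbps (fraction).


Given: file = 50 MB, time = 1 s
File in Mb = 50 * 8 = 400 Mb
Throughput = 400 / 1 Mbps
Throughput = 400 Mbps

400


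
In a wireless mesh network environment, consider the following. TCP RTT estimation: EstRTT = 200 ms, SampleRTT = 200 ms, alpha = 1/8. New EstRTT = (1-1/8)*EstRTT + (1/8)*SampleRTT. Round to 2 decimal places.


Given: EstRTT = 200 ms, SampleRTT = 200 ms, alpha = 1/8
New EstRTT = (1 - alpha) * EstRTT + alpha * SampleRTT
(7/8) * 200 = 175
(1/8) * 200 = 25
New EstRTT = 175 + 25 = 200 ms -> 200.00 ms (2 dp)

200.00


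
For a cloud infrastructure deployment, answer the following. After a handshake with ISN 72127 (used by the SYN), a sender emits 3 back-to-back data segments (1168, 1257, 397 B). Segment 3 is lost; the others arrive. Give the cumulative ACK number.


SYN uses sequence number 72127; first data byte = ISN + 1 = 72128.
Segment 1: SEQ = 72128, len = 1168 B, covers [72128, 73295]
Segment 2: SEQ = 73296, len = 1257 B, covers [73296, 74552]
Segment 3: SEQ = 74553, len = 397 B, covers [74553, 74949] [LOST]
In-order data received: bytes [72128, 74552] (segments 1..2).
Segment 3 missing -> gap begins at byte 74553.
Cumulative ACK = next expected in-order byte = 72128 + 1168 + 1257 = 74553

74553


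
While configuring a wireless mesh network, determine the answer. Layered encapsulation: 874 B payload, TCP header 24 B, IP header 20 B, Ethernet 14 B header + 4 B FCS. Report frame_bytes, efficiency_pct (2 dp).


TCP segment = 874 + 24 = 898 B
IP packet = 898 + 20 = 918 B
Ethernet frame = 918 + 14 + 4 = 936 B
Efficiency = app / frame = 874 / 936 = 0.933761 = 93.3761% -> 93.38% (2 dp)

936, 93.38


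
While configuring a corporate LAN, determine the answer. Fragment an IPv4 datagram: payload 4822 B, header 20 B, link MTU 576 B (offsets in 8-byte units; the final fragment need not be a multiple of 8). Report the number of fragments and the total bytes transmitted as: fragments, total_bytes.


Max data per non-final fragment = floor((MTU - header)/8)*8 = floor((576 - 20)/8)*8 = floor(556/8)*8 = 552 B
Final fragment needs no 8-byte alignment: it can carry up to MTU - header = 556 B
Non-final fragments needed = ceil((payload - 556) / 552) = ceil(4266/552) = ceil(7.7283) = 8
Number of fragments = 8 + 1 = 9
Fragment sizes (data): 8 * 552 B + 406 B (last, 406 <= 556 OK)
Total bytes sent = payload + n_frags * header = 4822 + 9*20 = 4822 + 180 = 5002 B

9, 5002


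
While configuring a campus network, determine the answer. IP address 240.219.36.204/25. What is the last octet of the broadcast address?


Given: IP = 240.219.36.204, prefix = /25
Host bits = 32 - 25 = 7
Network last octet = 204 AND mask = 128
Host part size = 2^7 - 1 = 127
Broadcast last octet = 128 OR 127 = 255

255


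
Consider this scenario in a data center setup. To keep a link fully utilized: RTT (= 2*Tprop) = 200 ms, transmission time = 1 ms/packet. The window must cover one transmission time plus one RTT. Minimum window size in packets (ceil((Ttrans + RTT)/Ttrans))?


Given: Ttrans = 1 ms, RTT = 200 ms (= 2 * Tprop, Tprop = 100 ms)
Time until first ACK returns = Ttrans + RTT = 1 + 200 = 201 ms
Need W * Ttrans >= Ttrans + RTT  ->  W >= (Ttrans + RTT) / Ttrans
(Ttrans + RTT) / Ttrans = 201 / 1 = 201
W_min = ceil(201) = 201

201


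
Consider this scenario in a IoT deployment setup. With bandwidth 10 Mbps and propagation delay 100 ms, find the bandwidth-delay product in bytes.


Given: bandwidth = 10 Mbps, delay = 100 ms
BDP in bits = 10 * 10^6 * 100 / 1000
BDP in bits = 1000000
BDP in bytes = 1000000 / 8 = 125000

125000


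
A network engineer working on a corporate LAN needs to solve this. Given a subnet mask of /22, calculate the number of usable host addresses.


Given: subnet mask /22
Host bits = 32 - 22 = 10
Total addresses = 2^10 = 1024
Usable hosts = 1024 - 2 (network + broadcast) = 1022

1022


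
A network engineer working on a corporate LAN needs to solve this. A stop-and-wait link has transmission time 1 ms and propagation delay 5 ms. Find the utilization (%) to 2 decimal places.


Given: Ttrans = 1 ms, Tprop = 5 ms
RTT = 2 * Tprop = 2 * 5 = 10 ms
U = Ttrans / (Ttrans + RTT)
U = 1 / (1 + 10)
U = 1 / 11 = 0.090909
U% = 9.09%

9.09


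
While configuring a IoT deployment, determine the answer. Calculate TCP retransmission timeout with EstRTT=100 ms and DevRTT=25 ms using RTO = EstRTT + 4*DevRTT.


Given: EstRTT = 100 ms, DevRTT = 25 ms
Timeout = EstRTT + 4 * DevRTT
4 * DevRTT = 4 * 25 = 100
Timeout = 100 + 100 = 200 ms

200


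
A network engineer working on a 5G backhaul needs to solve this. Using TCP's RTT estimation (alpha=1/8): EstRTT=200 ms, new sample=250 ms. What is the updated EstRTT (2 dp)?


Given: EstRTT = 200 ms, SampleRTT = 250 ms, alpha = 1/8
New EstRTT = (1 - alpha) * EstRTT + alpha * SampleRTT
(7/8) * 200 = 175
(1/8) * 250 = 31.25
New EstRTT = 175 + 31.25 = 206.25 ms -> 206.25 ms (2 dp)

206.25


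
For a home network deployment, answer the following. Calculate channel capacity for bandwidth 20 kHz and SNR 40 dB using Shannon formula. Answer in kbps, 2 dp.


Given: B = 20 kHz, SNR = 40 dB
SNR linear = 10^(40/10) = 10000
1 + SNR = 10001
log2(10001) = 13.2878566418
C = 20 * 1000 * 13.2878566418 = 265757.1328 bps
C = 265.757133 kbps -> 265.76 kbps (2 dp)

265.76


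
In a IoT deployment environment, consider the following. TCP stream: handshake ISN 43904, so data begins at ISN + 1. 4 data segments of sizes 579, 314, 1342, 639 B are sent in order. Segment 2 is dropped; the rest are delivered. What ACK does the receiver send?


SYN uses sequence number 43904; first data byte = ISN + 1 = 43905.
Segment 1: SEQ = 43905, len = 579 B, covers [43905, 44483]
Segment 2: SEQ = 44484, len = 314 B, covers [44484, 44797] [LOST]
Segment 3: SEQ = 44798, len = 1342 B, covers [44798, 46139]
Segment 4: SEQ = 46140, len = 639 B, covers [46140, 46778]
In-order data received: bytes [43905, 44483] (segments 1..1).
Segment 2 missing -> gap begins at byte 44484; later segments buffered out of order.
Cumulative ACK = next expected in-order byte = 43905 + 579 = 44484

44484


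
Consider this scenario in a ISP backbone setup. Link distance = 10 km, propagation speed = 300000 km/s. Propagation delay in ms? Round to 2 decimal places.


Given: distance = 10 km, speed = 300000 km/s
Delay = distance / speed = 10 / 300000 seconds
Delay in ms = 10 * 1000 / 300000
Delay = 0.0333 ms
Rounded to 2 dp = 0.03 ms

0.03


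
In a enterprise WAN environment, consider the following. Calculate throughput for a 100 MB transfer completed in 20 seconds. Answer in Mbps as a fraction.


Given: file = 100 MB, time = 20 s
File in Mb = 100 * 8 = 800 Mb
Throughput = 800 / 20 Mbps
Throughput = 40 Mbps

40


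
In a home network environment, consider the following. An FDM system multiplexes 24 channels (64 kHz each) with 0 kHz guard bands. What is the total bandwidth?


Given: 24 channels, 64 kHz each, guard = 0 kHz
Channel bandwidth = 24 * 64 = 1536 kHz
Guard bands = 23 gaps * 0 kHz = 0 kHz
Total = 1536 + 0 = 1536 kHz

1536


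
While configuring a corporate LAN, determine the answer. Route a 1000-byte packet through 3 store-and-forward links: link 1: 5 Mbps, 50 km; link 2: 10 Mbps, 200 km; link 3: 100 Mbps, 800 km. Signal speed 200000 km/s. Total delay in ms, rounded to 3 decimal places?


Packet = 1000 bytes = 8000 bits. Store-and-forward: sum (t_trans + t_prop) per link.
Link 1: t_trans = 8000/(5*10^6) s = 1.6000 ms; t_prop = 50/200000 s = 0.2500 ms; subtotal = 1.8500 ms
Link 2: t_trans = 8000/(10*10^6) s = 0.8000 ms; t_prop = 200/200000 s = 1.0000 ms; subtotal = 1.8000 ms
Link 3: t_trans = 8000/(100*10^6) s = 0.0800 ms; t_prop = 800/200000 s = 4.0000 ms; subtotal = 4.0800 ms
End-to-end = 1.8500 + 1.8000 + 4.0800 = 7.7300 ms -> 7.730 ms (3 dp)

7.730


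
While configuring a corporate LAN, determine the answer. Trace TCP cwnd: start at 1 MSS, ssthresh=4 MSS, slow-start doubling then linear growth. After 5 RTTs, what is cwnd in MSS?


RTT 0: cwnd = 1 MSS (initial)
RTT 1: cwnd = 2 MSS (slow start, doubled)
RTT 2: cwnd = 4 MSS (slow start, doubled)
RTT 3: cwnd = 5 MSS (congestion avoidance, +1)
RTT 4: cwnd = 6 MSS (congestion avoidance, +1)
RTT 5: cwnd = 7 MSS (congestion avoidance, +1)

7


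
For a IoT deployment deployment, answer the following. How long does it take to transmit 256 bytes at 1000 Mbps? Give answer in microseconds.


Given: packet = 256 bytes, bandwidth = 1000 Mbps
Packet in bits = 256 * 8 = 2048 bits
Bandwidth = 1000 * 10^6 = 1000000000 bps
Time = 2048 / 1000000000 seconds
Time in us = 2048 * 10^6 / 1000000000 = 2.048

2.048


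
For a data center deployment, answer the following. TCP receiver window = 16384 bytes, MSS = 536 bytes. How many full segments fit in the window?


Given: RWND = 16384 bytes, MSS = 536 bytes
Full segments = floor(RWND / MSS)
Full segments = floor(16384 / 536)
Full segments = floor(30.5672) = 30

30


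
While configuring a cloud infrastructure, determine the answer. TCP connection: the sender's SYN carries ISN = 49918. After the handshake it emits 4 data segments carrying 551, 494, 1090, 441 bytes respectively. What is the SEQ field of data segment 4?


The SYN occupies sequence number ISN = 49918, so the first data byte is ISN + 1 = 49919.
SEQ of data segment i = (ISN + 1) + sum of payload sizes of segments 1..i-1.
Segment 1: SEQ = 49919, payload = 551 bytes
Segment 2: SEQ = 50470, payload = 494 bytes
Segment 3: SEQ = 50964, payload = 1090 bytes
Segment 4: SEQ = 52054, payload = 441 bytes
SEQ of segment 4 = 49919 + 551 + 494 + 1090 = 52054

52054


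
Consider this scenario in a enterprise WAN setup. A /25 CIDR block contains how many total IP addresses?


Given: CIDR prefix /25
Host bits = 32 - 25 = 7
Total addresses = 2^7 = 128

128


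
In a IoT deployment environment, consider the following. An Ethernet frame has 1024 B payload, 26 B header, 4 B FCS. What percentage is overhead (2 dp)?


Given: payload = 1024 B, header = 26 B, trailer = 4 B
Overhead bytes = header + trailer = 26 + 4 = 30
Total frame = payload + overhead = 1024 + 30 = 1054
Overhead % = 30 / 1054 * 100 = 2.8463% -> 2.85% (2 dp)

2.85


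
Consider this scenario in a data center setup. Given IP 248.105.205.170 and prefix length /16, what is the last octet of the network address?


Given: IP = 248.105.205.170, prefix = /16
Subnet mask = 255.255.0.0
Last octet of IP: 170
Last octet of mask: 0
Network last octet = 170 AND 0 = 0

0


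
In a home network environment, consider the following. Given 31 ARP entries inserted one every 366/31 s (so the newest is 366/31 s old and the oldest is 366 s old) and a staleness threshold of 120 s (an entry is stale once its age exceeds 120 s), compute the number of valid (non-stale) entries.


Ages are k * 366/31 s for k = 1..31 (spacing = 11.8065 s).
Entry k is valid iff k * 366/31 <= 120 iff k <= 31 * 120 / 366 = 10.1639
n_valid = floor(10.1639) = 10
(n_stale = 31 - 10 = 21)

10


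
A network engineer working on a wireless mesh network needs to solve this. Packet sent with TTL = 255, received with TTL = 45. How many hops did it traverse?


Given: initial TTL = 255, received TTL = 45
Hops = initial TTL - received TTL
Hops = 255 - 45 = 210

210


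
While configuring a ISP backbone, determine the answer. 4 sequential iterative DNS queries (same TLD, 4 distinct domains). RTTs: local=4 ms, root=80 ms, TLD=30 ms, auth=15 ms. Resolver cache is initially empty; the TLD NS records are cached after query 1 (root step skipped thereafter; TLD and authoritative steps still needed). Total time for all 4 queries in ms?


Lookup 1 (cold cache): local + root + TLD + auth = 4 + 80 + 30 + 15 = 129 ms
Lookups 2..4 (TLD NS cached -> skip root; new domain -> still ask TLD and auth): local + TLD + auth = 4 + 30 + 15 = 49 ms each
Remaining 3 lookups: 3 * 49 = 147 ms
Total = 129 + 147 = 276 ms

276


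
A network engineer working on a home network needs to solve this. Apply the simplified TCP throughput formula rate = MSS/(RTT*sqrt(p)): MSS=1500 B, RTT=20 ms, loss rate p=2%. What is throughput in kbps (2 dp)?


Given: MSS = 1500 bytes, RTT = 20 ms, loss = 2%
RTT in seconds = 20 / 1000 = 0.02
Loss rate = 2% = 0.02
sqrt(loss) = sqrt(0.02) = 0.141421356237
Throughput (bytes/s) = 1500 / (0.02 * 0.141421356237) = 530330.0859
Throughput (kbps) = 530330.0859 * 8 / 1000 = 4242.640687 -> 4242.64 kbps (2 dp)

4242.64


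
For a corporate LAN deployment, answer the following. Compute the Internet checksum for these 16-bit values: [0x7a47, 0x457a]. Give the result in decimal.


Given words: [0x7a47, 0x457a]
Step 1: Sum all words
Raw sum = 31303 + 17786 = 49089
One's complement = ~49089 & 0xFFFF = 16446

16446


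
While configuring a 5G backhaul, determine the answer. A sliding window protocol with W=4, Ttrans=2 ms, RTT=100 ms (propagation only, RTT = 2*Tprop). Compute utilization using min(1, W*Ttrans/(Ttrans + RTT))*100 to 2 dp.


Given: W = 4, Ttrans = 2 ms, RTT = 100 ms (= 2 * Tprop, Tprop = 50 ms)
Cycle time = Ttrans + RTT = 2 + 100 = 102 ms (first packet sent until its ACK returns)
W * Ttrans = 4 * 2 = 8 ms of sending per cycle
W * Ttrans / (Ttrans + RTT) = 8 / 102 = 0.078431
U = min(1, 0.078431) = 0.078431
U% = 7.84%

7.84


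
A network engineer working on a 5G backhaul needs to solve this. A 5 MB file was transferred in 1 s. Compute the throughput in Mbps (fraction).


Given: file = 5 MB, time = 1 s
File in Mb = 5 * 8 = 40 Mb
Throughput = 40 / 1 Mbps
Throughput = 40 Mbps

40


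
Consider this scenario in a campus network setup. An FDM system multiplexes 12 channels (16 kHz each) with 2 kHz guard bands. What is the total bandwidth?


Given: 12 channels, 16 kHz each, guard = 2 kHz
Channel bandwidth = 12 * 16 = 192 kHz
Guard bands = 11 gaps * 2 kHz = 22 kHz
Total = 192 + 22 = 214 kHz

214


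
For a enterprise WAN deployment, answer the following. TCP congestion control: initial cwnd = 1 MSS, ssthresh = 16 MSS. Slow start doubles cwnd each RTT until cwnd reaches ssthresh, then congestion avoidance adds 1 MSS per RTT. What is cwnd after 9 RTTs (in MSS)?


RTT 0: cwnd = 1 MSS (initial)
RTT 1: cwnd = 2 MSS (slow start, doubled)
RTT 2: cwnd = 4 MSS (slow start, doubled)
RTT 3: cwnd = 8 MSS (slow start, doubled)
RTT 4: cwnd = 16 MSS (slow start, doubled)
RTT 5: cwnd = 17 MSS (congestion avoidance, +1)
RTT 6: cwnd = 18 MSS (congestion avoidance, +1)
RTT 7: cwnd = 19 MSS (congestion avoidance, +1)
RTT 8: cwnd = 20 MSS (congestion avoidance, +1)
RTT 9: cwnd = 21 MSS (congestion avoidance, +1)

21


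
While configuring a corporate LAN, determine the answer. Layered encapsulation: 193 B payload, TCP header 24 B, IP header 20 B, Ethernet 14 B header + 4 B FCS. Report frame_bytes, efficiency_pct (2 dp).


TCP segment = 193 + 24 = 217 B
IP packet = 217 + 20 = 237 B
Ethernet frame = 237 + 14 + 4 = 255 B
Efficiency = app / frame = 193 / 255 = 0.756863 = 75.6863% -> 75.69% (2 dp)

255, 75.69


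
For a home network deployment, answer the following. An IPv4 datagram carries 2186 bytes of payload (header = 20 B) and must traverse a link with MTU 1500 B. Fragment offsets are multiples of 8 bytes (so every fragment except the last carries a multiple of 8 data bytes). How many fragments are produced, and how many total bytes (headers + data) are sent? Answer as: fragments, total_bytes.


Max data per non-final fragment = floor((MTU - header)/8)*8 = floor((1500 - 20)/8)*8 = floor(1480/8)*8 = 1480 B
Final fragment needs no 8-byte alignment: it can carry up to MTU - header = 1480 B
Non-final fragments needed = ceil((payload - 1480) / 1480) = ceil(706/1480) = ceil(0.4770) = 1
Number of fragments = 1 + 1 = 2
Fragment sizes (data): 1 * 1480 B + 706 B (last, 706 <= 1480 OK)
Total bytes sent = payload + n_frags * header = 2186 + 2*20 = 2186 + 40 = 2226 B

2, 2226


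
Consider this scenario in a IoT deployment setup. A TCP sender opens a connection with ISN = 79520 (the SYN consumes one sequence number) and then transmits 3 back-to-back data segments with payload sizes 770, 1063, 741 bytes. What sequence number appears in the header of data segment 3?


The SYN occupies sequence number ISN = 79520, so the first data byte is ISN + 1 = 79521.
SEQ of data segment i = (ISN + 1) + sum of payload sizes of segments 1..i-1.
Segment 1: SEQ = 79521, payload = 770 bytes
Segment 2: SEQ = 80291, payload = 1063 bytes
Segment 3: SEQ = 81354, payload = 741 bytes
SEQ of segment 3 = 79521 + 770 + 1063 = 81354

81354


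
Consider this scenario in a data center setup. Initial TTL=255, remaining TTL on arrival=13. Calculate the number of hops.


Given: initial TTL = 255, received TTL = 13
Hops = initial TTL - received TTL
Hops = 255 - 13 = 242

242


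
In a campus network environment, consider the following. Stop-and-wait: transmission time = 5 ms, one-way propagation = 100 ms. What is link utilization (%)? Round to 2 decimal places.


Given: Ttrans = 5 ms, Tprop = 100 ms
RTT = 2 * Tprop = 2 * 100 = 200 ms
U = Ttrans / (Ttrans + RTT)
U = 5 / (5 + 200)
U = 5 / 205 = 0.02439
U% = 2.44%

2.44


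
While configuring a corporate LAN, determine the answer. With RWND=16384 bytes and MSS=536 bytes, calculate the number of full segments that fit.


Given: RWND = 16384 bytes, MSS = 536 bytes
Full segments = floor(RWND / MSS)
Full segments = floor(16384 / 536)
Full segments = floor(30.5672) = 30

30


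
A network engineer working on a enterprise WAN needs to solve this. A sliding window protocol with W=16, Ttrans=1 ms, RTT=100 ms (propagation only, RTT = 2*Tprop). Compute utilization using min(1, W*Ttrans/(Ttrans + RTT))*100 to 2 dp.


Given: W = 16, Ttrans = 1 ms, RTT = 100 ms (= 2 * Tprop, Tprop = 50 ms)
Cycle time = Ttrans + RTT = 1 + 100 = 101 ms (first packet sent until its ACK returns)
W * Ttrans = 16 * 1 = 16 ms of sending per cycle
W * Ttrans / (Ttrans + RTT) = 16 / 101 = 0.158416
U = min(1, 0.158416) = 0.158416
U% = 15.84%

15.84


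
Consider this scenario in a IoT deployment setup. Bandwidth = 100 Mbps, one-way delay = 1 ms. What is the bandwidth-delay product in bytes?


Given: bandwidth = 100 Mbps, delay = 1 ms
BDP in bits = 100 * 10^6 * 1 / 1000
BDP in bits = 100000
BDP in bytes = 100000 / 8 = 12500

12500


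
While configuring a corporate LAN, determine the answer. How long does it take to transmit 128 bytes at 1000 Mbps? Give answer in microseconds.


Given: packet = 128 bytes, bandwidth = 1000 Mbps
Packet in bits = 128 * 8 = 1024 bits
Bandwidth = 1000 * 10^6 = 1000000000 bps
Time = 1024 / 1000000000 seconds
Time in us = 1024 * 10^6 / 1000000000 = 1.024

1.024


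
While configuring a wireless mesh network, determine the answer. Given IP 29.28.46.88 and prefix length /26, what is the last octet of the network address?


Given: IP = 29.28.46.88, prefix = /26
Subnet mask = 255.255.255.192
Last octet of IP: 88
Last octet of mask: 192
Network last octet = 88 AND 192 = 64

64


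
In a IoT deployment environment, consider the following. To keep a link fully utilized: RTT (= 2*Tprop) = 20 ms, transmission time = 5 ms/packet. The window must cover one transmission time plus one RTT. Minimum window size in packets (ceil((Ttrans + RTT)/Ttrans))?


Given: Ttrans = 5 ms, RTT = 20 ms (= 2 * Tprop, Tprop = 10 ms)
Time until first ACK returns = Ttrans + RTT = 5 + 20 = 25 ms
Need W * Ttrans >= Ttrans + RTT  ->  W >= (Ttrans + RTT) / Ttrans
(Ttrans + RTT) / Ttrans = 25 / 5 = 5
W_min = ceil(5) = 5

5


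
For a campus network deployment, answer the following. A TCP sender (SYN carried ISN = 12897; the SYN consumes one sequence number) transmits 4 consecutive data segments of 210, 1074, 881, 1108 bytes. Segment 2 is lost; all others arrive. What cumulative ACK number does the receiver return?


SYN uses sequence number 12897; first data byte = ISN + 1 = 12898.
Segment 1: SEQ = 12898, len = 210 B, covers [12898, 13107]
Segment 2: SEQ = 13108, len = 1074 B, covers [13108, 14181] [LOST]
Segment 3: SEQ = 14182, len = 881 B, covers [14182, 15062]
Segment 4: SEQ = 15063, len = 1108 B, covers [15063, 16170]
In-order data received: bytes [12898, 13107] (segments 1..1).
Segment 2 missing -> gap begins at byte 13108; later segments buffered out of order.
Cumulative ACK = next expected in-order byte = 12898 + 210 = 13108

13108
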